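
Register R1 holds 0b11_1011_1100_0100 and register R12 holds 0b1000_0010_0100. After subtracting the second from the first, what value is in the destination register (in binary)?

0b11001110100000

Subtract column by column in base 2:
  0-0 → 0
  0-0 → 0
  1-1 → 0
  0-0 → 0
  0-0 → 0
  0-1 → 1 (borrow)
  1-0-1 → 0
  1-0 → 1
  1-0 → 1
  1-0 → 1
  0-0 → 0
  1-1 → 0
  1-0 → 1
  1-0 → 1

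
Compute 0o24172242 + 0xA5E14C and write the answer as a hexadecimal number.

0xF6D5EE

0o24172242 = 0x50F4A2 in hexadecimal.
Add column by column in base 16, right to left:
  2+C = E
  A+4 = E
  4+1 = 5
  F+E = D carry 1
  0+5+1 = 6
  5+A = F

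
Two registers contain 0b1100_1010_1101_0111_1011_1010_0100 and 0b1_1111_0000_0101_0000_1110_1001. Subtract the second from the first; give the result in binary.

0b1010101111010010101010111011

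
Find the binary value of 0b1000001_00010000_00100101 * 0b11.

Multiply each base-2 digit by 3, carrying:
  1×3 = 3 → write 1 carry 1
  0×3+1 = 1 → write 1
  1×3 = 3 → write 1 carry 1
  0×3+1 = 1 → write 1
  0×3 = 0 → write 0
  1×3 = 3 → write 1 carry 1
  0×3+1 = 1 → write 1
  0×3 = 0 → write 0
  0×3 = 0 → write 0
  0×3 = 0 → write 0
  0×3 = 0 → write 0
  0×3 = 0 → write 0
  1×3 = 3 → write 1 carry 1
  0×3+1 = 1 → write 1
  0×3 = 0 → write 0
  0×3 = 0 → write 0
  1×3 = 3 → write 1 carry 1
  0×3+1 = 1 → write 1
  0×3 = 0 → write 0
  0×3 = 0 → write 0
  0×3 = 0 → write 0
  0×3 = 0 → write 0
  1×3 = 3 → write 1 carry 1
  remaining carry: 1

0b110000110011000001101111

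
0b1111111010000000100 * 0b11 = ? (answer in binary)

0b101111101110000001100

Multiply each base-2 digit by 3, carrying:
  0×3 = 0 → write 0
  0×3 = 0 → write 0
  1×3 = 3 → write 1 carry 1
  0×3+1 = 1 → write 1
  0×3 = 0 → write 0
  0×3 = 0 → write 0
  0×3 = 0 → write 0
  0×3 = 0 → write 0
  0×3 = 0 → write 0
  0×3 = 0 → write 0
  1×3 = 3 → write 1 carry 1
  0×3+1 = 1 → write 1
  1×3 = 3 → write 1 carry 1
  1×3+1 = 4 → write 0 carry 2
  1×3+2 = 5 → write 1 carry 2
  1×3+2 = 5 → write 1 carry 2
  1×3+2 = 5 → write 1 carry 2
  1×3+2 = 5 → write 1 carry 2
  1×3+2 = 5 → write 1 carry 2
  remaining carry: 10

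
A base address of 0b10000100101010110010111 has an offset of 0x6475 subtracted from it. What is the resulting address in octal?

0b10000100101010110010111 = 0o20452627 in octal.
0x6475 = 0o62165 in octal.
Subtract column by column in base 8:
  7-5 → 2
  2-6 → 4 (borrow)
  6-1-1 → 4
  2-2 → 0
  5-6 → 7 (borrow)
  4-0-1 → 3
  0-0 → 0
  2-0 → 2

0o20370442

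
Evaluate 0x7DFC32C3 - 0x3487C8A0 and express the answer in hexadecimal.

Subtract column by column in base 16:
  3-0 → 3
  C-A → 2
  2-8 → A (borrow)
  3-C-1 → 6 (borrow)
  C-7-1 → 4
  F-8 → 7
  D-4 → 9
  7-3 → 4

0x49746A23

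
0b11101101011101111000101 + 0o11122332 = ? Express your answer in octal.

0o46660237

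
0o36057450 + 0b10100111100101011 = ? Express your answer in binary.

0b11110011010111001010011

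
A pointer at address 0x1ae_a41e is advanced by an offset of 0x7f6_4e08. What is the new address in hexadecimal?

0x9a4f226

Add column by column in base 16, right to left:
  e+8 = 6 carry 1
  1+0+1 = 2
  4+e = 2 carry 1
  a+4+1 = f
  e+6 = 4 carry 1
  a+f+1 = a carry 1
  1+7+1 = 9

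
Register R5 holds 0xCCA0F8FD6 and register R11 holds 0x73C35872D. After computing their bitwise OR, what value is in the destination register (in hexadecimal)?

OR each hex digit independently (no carries):
  C|7=F, C|3=F, A|C=E, 0|3=3, F|5=F, 8|8=8, F|7=F, D|2=F, 6|D=F

0xFFE3F8FFF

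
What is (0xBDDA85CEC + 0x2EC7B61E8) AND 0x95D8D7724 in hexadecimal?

Add column by column in base 16, right to left:
  C+8 = 4 carry 1
  E+E+1 = D carry 1
  C+1+1 = E
  5+6 = B
  8+B = 3 carry 1
  A+7+1 = 2 carry 1
  D+C+1 = A carry 1
  D+E+1 = C carry 1
  B+2+1 = E
Sum = 0xECA23BED4; now AND with 0x95D8D7724:
  E&9=8, C&5=4, A&D=8, 2&8=0, 3&D=1, B&7=3, E&7=6, D&2=0, 4&4=4

0x848013604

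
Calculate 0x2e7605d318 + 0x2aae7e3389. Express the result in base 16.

0x59248406a1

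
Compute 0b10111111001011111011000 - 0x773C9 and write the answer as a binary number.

0x773C9 = 0b1110111001111001001 in binary.
Subtract column by column in base 2:
  0-1 → 1 (borrow)
  0-0-1 → 1 (borrow)
  0-0-1 → 1 (borrow)
  1-1-1 → 1 (borrow)
  1-0-1 → 0
  0-0 → 0
  1-1 → 0
  1-1 → 0
  1-1 → 0
  1-1 → 0
  1-0 → 1
  0-0 → 0
  1-1 → 0
  0-1 → 1 (borrow)
  0-1-1 → 0 (borrow)
  1-0-1 → 0
  1-1 → 0
  1-1 → 0
  1-1 → 0
  1-0 → 1
  1-0 → 1
  0-0 → 0
  1-0 → 1

0b10110000010010000001111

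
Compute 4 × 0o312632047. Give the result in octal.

Multiply each base-8 digit by 4, carrying:
  7×4 = 28 → write 4 carry 3
  4×4+3 = 19 → write 3 carry 2
  0×4+2 = 2 → write 2
  2×4 = 8 → write 0 carry 1
  3×4+1 = 13 → write 5 carry 1
  6×4+1 = 25 → write 1 carry 3
  2×4+3 = 11 → write 3 carry 1
  1×4+1 = 5 → write 5
  3×4 = 12 → write 4 carry 1
  remaining carry: 1

0o1453150234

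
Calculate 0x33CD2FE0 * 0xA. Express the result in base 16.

0x20603DEC0

Multiply each base-16 digit by 10, carrying:
  0×10 = 0 → write 0
  E×10 = 140 → write C carry 8
  F×10+8 = 158 → write E carry 9
  2×10+9 = 29 → write D carry 1
  D×10+1 = 131 → write 3 carry 8
  C×10+8 = 128 → write 0 carry 8
  3×10+8 = 38 → write 6 carry 2
  3×10+2 = 32 → write 0 carry 2
  remaining carry: 2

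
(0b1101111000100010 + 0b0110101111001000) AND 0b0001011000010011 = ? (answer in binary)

0b10

Add column by column in base 2, right to left:
  0+0 = 0
  1+0 = 1
  0+0 = 0
  0+1 = 1
  0+0 = 0
  1+0 = 1
  0+1 = 1
  0+1 = 1
  0+1 = 1
  1+1 = 0 carry 1
  1+0+1 = 0 carry 1
  1+1+1 = 1 carry 1
  1+0+1 = 0 carry 1
  0+1+1 = 0 carry 1
  1+1+1 = 1 carry 1
  1+0+1 = 0 carry 1
  final carry 1
Sum = 0b10100100111101010; now AND with 0b0001011000010011:
  10100100111101010
& 00001011000010011
= 00000000000000010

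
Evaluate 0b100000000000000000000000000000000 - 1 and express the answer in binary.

0b11111111111111111111111111111111

The trailing 32 digits are 0, so subtracting 1 borrows through: they become 1 and the next digit up decrements.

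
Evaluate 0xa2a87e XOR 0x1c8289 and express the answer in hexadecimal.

0xbe2af7

XOR each hex digit independently (no carries):
  a^1=b, 2^c=e, a^8=2, 8^2=a, 7^8=f, e^9=7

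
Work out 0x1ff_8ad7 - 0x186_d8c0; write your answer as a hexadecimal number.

Subtract column by column in base 16:
  7-0 → 7
  d-c → 1
  a-8 → 2
  8-d → b (borrow)
  f-6-1 → 8
  f-8 → 7
  1-1 → 0

0x78b217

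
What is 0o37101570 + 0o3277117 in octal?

0o42400707

Add column by column in base 8, right to left:
  0+7 = 7
  7+1 = 0 carry 1
  5+1+1 = 7
  1+7 = 0 carry 1
  0+7+1 = 0 carry 1
  1+2+1 = 4
  7+3 = 2 carry 1
  3+0+1 = 4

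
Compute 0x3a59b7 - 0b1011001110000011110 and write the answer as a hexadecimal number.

0x34bd99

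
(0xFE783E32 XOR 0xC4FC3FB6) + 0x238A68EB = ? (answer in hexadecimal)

First 0xFE783E32 XOR 0xC4FC3FB6 = 0x3A840184.
Add column by column in base 16, right to left:
  4+B = F
  8+E = 6 carry 1
  1+8+1 = A
  0+6 = 6
  4+A = E
  8+8 = 0 carry 1
  A+3+1 = E
  3+2 = 5

0x5E0E6A6F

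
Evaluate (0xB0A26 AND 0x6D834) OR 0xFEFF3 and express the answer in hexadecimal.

0xB0A26 AND 0x6D834 = 0x20824.
Then OR with 0xFEFF3.

0xFEFF7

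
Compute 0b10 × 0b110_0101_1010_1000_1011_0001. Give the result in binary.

0b110010110101000101100010

Multiply each base-2 digit by 2, carrying:
  1×2 = 2 → write 0 carry 1
  0×2+1 = 1 → write 1
  0×2 = 0 → write 0
  0×2 = 0 → write 0
  1×2 = 2 → write 0 carry 1
  1×2+1 = 3 → write 1 carry 1
  0×2+1 = 1 → write 1
  1×2 = 2 → write 0 carry 1
  0×2+1 = 1 → write 1
  0×2 = 0 → write 0
  0×2 = 0 → write 0
  1×2 = 2 → write 0 carry 1
  0×2+1 = 1 → write 1
  1×2 = 2 → write 0 carry 1
  0×2+1 = 1 → write 1
  1×2 = 2 → write 0 carry 1
  1×2+1 = 3 → write 1 carry 1
  0×2+1 = 1 → write 1
  1×2 = 2 → write 0 carry 1
  0×2+1 = 1 → write 1
  0×2 = 0 → write 0
  1×2 = 2 → write 0 carry 1
  1×2+1 = 3 → write 1 carry 1
  remaining carry: 1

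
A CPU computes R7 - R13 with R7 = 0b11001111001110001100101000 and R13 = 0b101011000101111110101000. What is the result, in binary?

Subtract column by column in base 2:
  0-0 → 0
  0-0 → 0
  0-0 → 0
  1-1 → 0
  0-0 → 0
  1-1 → 0
  0-0 → 0
  0-1 → 1 (borrow)
  1-1-1 → 1 (borrow)
  1-1-1 → 1 (borrow)
  0-1-1 → 0 (borrow)
  0-1-1 → 0 (borrow)
  0-1-1 → 0 (borrow)
  1-0-1 → 0
  1-1 → 0
  1-0 → 1
  0-0 → 0
  0-0 → 0
  1-1 → 0
  1-1 → 0
  1-0 → 1
  1-1 → 0
  0-0 → 0
  0-1 → 1 (borrow)
  1-0-1 → 0
  1-0 → 1

0b10100100001000001110000000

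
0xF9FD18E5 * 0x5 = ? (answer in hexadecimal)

Multiply each base-16 digit by 5, carrying:
  5×5 = 25 → write 9 carry 1
  E×5+1 = 71 → write 7 carry 4
  8×5+4 = 44 → write C carry 2
  1×5+2 = 7 → write 7
  D×5 = 65 → write 1 carry 4
  F×5+4 = 79 → write F carry 4
  9×5+4 = 49 → write 1 carry 3
  F×5+3 = 78 → write E carry 4
  remaining carry: 4

0x4E1F17C79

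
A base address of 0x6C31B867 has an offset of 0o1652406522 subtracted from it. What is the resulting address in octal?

0x6C31B867 = 0o15414334147 in octal.
Subtract column by column in base 8:
  7-2 → 5
  4-2 → 2
  1-5 → 4 (borrow)
  4-6-1 → 5 (borrow)
  3-0-1 → 2
  3-4 → 7 (borrow)
  4-2-1 → 1
  1-5 → 4 (borrow)
  4-6-1 → 5 (borrow)
  5-1-1 → 3
  1-0 → 1

0o13541725425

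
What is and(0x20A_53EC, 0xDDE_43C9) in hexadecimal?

AND each hex digit independently (no carries):
  2&D=0, 0&D=0, A&E=A, 5&4=4, 3&3=3, E&C=C, C&9=8

0x00A43C8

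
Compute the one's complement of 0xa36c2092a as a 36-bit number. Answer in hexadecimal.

Each hex digit d becomes f−d:
  a→5, 3→c, 6→9, c→3, 2→d, 0→f, 9→6, 2→d, a→5

0x5c93df6d5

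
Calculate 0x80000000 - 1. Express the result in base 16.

The trailing 7 digits are 0, so subtracting 1 borrows through: they become F and the next digit up decrements.

0x7fffffff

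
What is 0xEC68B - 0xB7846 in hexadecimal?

0x34E45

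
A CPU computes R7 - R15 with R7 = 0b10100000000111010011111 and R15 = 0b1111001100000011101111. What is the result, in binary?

0b100110100110110110000

Subtract column by column in base 2:
  1-1 → 0
  1-1 → 0
  1-1 → 0
  1-1 → 0
  1-0 → 1
  0-1 → 1 (borrow)
  0-1-1 → 0 (borrow)
  1-1-1 → 1 (borrow)
  0-0-1 → 1 (borrow)
  1-0-1 → 0
  1-0 → 1
  1-0 → 1
  0-0 → 0
  0-0 → 0
  0-1 → 1 (borrow)
  0-1-1 → 0 (borrow)
  0-0-1 → 1 (borrow)
  0-0-1 → 1 (borrow)
  0-1-1 → 0 (borrow)
  0-1-1 → 0 (borrow)
  1-1-1 → 1 (borrow)
  0-1-1 → 0 (borrow)
  1-0-1 → 0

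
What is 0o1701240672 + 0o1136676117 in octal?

Add column by column in base 8, right to left:
  2+7 = 1 carry 1
  7+1+1 = 1 carry 1
  6+1+1 = 0 carry 1
  0+6+1 = 7
  4+7 = 3 carry 1
  2+6+1 = 1 carry 1
  1+6+1 = 0 carry 1
  0+3+1 = 4
  7+1 = 0 carry 1
  1+1+1 = 3

0o3040137011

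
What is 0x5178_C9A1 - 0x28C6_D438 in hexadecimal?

0x28B1F569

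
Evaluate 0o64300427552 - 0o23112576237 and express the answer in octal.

Subtract column by column in base 8:
  2-7 → 3 (borrow)
  5-3-1 → 1
  5-2 → 3
  7-6 → 1
  2-7 → 3 (borrow)
  4-5-1 → 6 (borrow)
  0-2-1 → 5 (borrow)
  0-1-1 → 6 (borrow)
  3-1-1 → 1
  4-3 → 1
  6-2 → 4

0o41165631313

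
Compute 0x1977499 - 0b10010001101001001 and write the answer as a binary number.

0x1977499 = 0b1100101110111010010011001 in binary.
Subtract column by column in base 2:
  1-1 → 0
  0-0 → 0
  0-0 → 0
  1-1 → 0
  1-0 → 1
  0-0 → 0
  0-1 → 1 (borrow)
  1-0-1 → 0
  0-1 → 1 (borrow)
  0-1-1 → 0 (borrow)
  1-0-1 → 0
  0-0 → 0
  1-0 → 1
  1-1 → 0
  1-0 → 1
  0-0 → 0
  1-1 → 0
  1-0 → 1
  1-0 → 1
  0-0 → 0
  1-0 → 1
  0-0 → 0
  0-0 → 0
  1-0 → 1
  1-0 → 1

0b1100101100101000101010000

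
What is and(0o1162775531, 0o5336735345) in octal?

AND each oct digit independently (no carries):
  1&5=1, 1&3=1, 6&3=2, 2&6=2, 7&7=7, 7&3=3, 5&5=5, 5&3=1, 3&4=0, 1&5=1

0o1122735101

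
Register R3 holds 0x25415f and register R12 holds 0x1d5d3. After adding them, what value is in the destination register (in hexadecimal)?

0x271732

Add column by column in base 16, right to left:
  f+3 = 2 carry 1
  5+d+1 = 3 carry 1
  1+5+1 = 7
  4+d = 1 carry 1
  5+1+1 = 7
  2+0 = 2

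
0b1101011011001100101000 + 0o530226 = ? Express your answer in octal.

0o16061676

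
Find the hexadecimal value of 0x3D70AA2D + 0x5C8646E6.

0x99F6F113

Add column by column in base 16, right to left:
  D+6 = 3 carry 1
  2+E+1 = 1 carry 1
  A+6+1 = 1 carry 1
  A+4+1 = F
  0+6 = 6
  7+8 = F
  D+C = 9 carry 1
  3+5+1 = 9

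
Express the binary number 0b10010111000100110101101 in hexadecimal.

Group the bits into nibbles: 0100 1011 1000 1001 1010 1101 → 4b89ad.

0x4b89ad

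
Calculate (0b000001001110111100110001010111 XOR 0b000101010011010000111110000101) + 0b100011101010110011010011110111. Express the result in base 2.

First 0b000001001110111100110001010111 XOR 0b000101010011010000111110000101 = 0b000100011101101100001111010010.
Add column by column in base 2, right to left:
  0+1 = 1
  1+1 = 0 carry 1
  0+1+1 = 0 carry 1
  0+0+1 = 1
  1+1 = 0 carry 1
  0+1+1 = 0 carry 1
  1+1+1 = 1 carry 1
  1+1+1 = 1 carry 1
  1+0+1 = 0 carry 1
  1+0+1 = 0 carry 1
  0+1+1 = 0 carry 1
  0+0+1 = 1
  0+1 = 1
  0+1 = 1
  1+0 = 1
  1+0 = 1
  0+1 = 1
  1+1 = 0 carry 1
  1+0+1 = 0 carry 1
  0+1+1 = 0 carry 1
  1+0+1 = 0 carry 1
  1+1+1 = 1 carry 1
  1+0+1 = 0 carry 1
  0+1+1 = 0 carry 1
  0+1+1 = 0 carry 1
  0+1+1 = 0 carry 1
  1+0+1 = 0 carry 1
  0+0+1 = 1
  0+0 = 0
  0+1 = 1

0b101000001000011111100011001001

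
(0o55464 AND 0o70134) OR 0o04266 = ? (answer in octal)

0o54266

0o55464 AND 0o70134 = 0o50024.
Then OR with 0o04266.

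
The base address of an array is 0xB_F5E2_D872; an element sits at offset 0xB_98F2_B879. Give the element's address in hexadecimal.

Add column by column in base 16, right to left:
  2+9 = B
  7+7 = E
  8+8 = 0 carry 1
  D+B+1 = 9 carry 1
  2+2+1 = 5
  E+F = D carry 1
  5+8+1 = E
  F+9 = 8 carry 1
  B+B+1 = 7 carry 1
  final carry 1

0x178ED590EB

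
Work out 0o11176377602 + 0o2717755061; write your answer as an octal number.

0o14116354663

Add column by column in base 8, right to left:
  2+1 = 3
  0+6 = 6
  6+0 = 6
  7+5 = 4 carry 1
  7+5+1 = 5 carry 1
  3+7+1 = 3 carry 1
  6+7+1 = 6 carry 1
  7+1+1 = 1 carry 1
  1+7+1 = 1 carry 1
  1+2+1 = 4
  1+0 = 1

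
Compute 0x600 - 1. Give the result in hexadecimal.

0x5FF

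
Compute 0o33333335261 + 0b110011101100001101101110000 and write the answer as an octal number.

0o34170753041

0b110011101100001101101110000 = 0o635415560 in octal.
Add column by column in base 8, right to left:
  1+0 = 1
  6+6 = 4 carry 1
  2+5+1 = 0 carry 1
  5+5+1 = 3 carry 1
  3+1+1 = 5
  3+4 = 7
  3+5 = 0 carry 1
  3+3+1 = 7
  3+6 = 1 carry 1
  3+0+1 = 4
  3+0 = 3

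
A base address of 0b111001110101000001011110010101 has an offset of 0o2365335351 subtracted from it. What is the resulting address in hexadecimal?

0x25FE5CAC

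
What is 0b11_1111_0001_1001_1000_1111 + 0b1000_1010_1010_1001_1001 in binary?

Add column by column in base 2, right to left:
  1+1 = 0 carry 1
  1+0+1 = 0 carry 1
  1+0+1 = 0 carry 1
  1+1+1 = 1 carry 1
  0+1+1 = 0 carry 1
  0+0+1 = 1
  0+0 = 0
  1+1 = 0 carry 1
  1+0+1 = 0 carry 1
  0+1+1 = 0 carry 1
  0+0+1 = 1
  1+1 = 0 carry 1
  1+0+1 = 0 carry 1
  0+1+1 = 0 carry 1
  0+0+1 = 1
  0+1 = 1
  1+0 = 1
  1+0 = 1
  1+0 = 1
  1+1 = 0 carry 1
  1+0+1 = 0 carry 1
  1+0+1 = 0 carry 1
  final carry 1

0b10001111100010000101000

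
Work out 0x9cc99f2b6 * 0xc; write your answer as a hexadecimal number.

Multiply each base-16 digit by 12, carrying:
  6×12 = 72 → write 8 carry 4
  b×12+4 = 136 → write 8 carry 8
  2×12+8 = 32 → write 0 carry 2
  f×12+2 = 182 → write 6 carry 11
  9×12+11 = 119 → write 7 carry 7
  9×12+7 = 115 → write 3 carry 7
  c×12+7 = 151 → write 7 carry 9
  c×12+9 = 153 → write 9 carry 9
  9×12+9 = 117 → write 5 carry 7
  remaining carry: 7

0x7597376088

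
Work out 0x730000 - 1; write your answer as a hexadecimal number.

The trailing 4 digits are 0, so subtracting 1 borrows through: they become F and the next digit up decrements.

0x72ffff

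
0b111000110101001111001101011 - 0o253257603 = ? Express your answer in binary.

0b100011011010011111011101000

0o253257603 = 0b10101011010101111110000011 in binary.
Subtract column by column in base 2:
  1-1 → 0
  1-1 → 0
  0-0 → 0
  1-0 → 1
  0-0 → 0
  1-0 → 1
  1-0 → 1
  0-1 → 1 (borrow)
  0-1-1 → 0 (borrow)
  1-1-1 → 1 (borrow)
  1-1-1 → 1 (borrow)
  1-1-1 → 1 (borrow)
  1-1-1 → 1 (borrow)
  0-0-1 → 1 (borrow)
  0-1-1 → 0 (borrow)
  1-0-1 → 0
  0-1 → 1 (borrow)
  1-0-1 → 0
  0-1 → 1 (borrow)
  1-1-1 → 1 (borrow)
  1-0-1 → 0
  0-1 → 1 (borrow)
  0-0-1 → 1 (borrow)
  0-1-1 → 0 (borrow)
  1-0-1 → 0
  1-1 → 0
  1-0 → 1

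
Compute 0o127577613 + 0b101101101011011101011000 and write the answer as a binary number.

0o127577613 = 0b1010111101111111110001011 in binary.
Add column by column in base 2, right to left:
  1+0 = 1
  1+0 = 1
  0+0 = 0
  1+1 = 0 carry 1
  0+1+1 = 0 carry 1
  0+0+1 = 1
  0+1 = 1
  1+0 = 1
  1+1 = 0 carry 1
  1+1+1 = 1 carry 1
  1+1+1 = 1 carry 1
  1+0+1 = 0 carry 1
  1+1+1 = 1 carry 1
  1+1+1 = 1 carry 1
  1+0+1 = 0 carry 1
  1+1+1 = 1 carry 1
  0+0+1 = 1
  1+1 = 0 carry 1
  1+1+1 = 1 carry 1
  1+0+1 = 0 carry 1
  1+1+1 = 1 carry 1
  0+1+1 = 0 carry 1
  1+0+1 = 0 carry 1
  0+1+1 = 0 carry 1
  1+0+1 = 0 carry 1
  final carry 1

0b10000101011011011011100011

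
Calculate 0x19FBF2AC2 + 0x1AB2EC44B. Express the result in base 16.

0x34AEDEF0D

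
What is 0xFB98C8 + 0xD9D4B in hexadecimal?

Add column by column in base 16, right to left:
  8+B = 3 carry 1
  C+4+1 = 1 carry 1
  8+D+1 = 6 carry 1
  9+9+1 = 3 carry 1
  B+D+1 = 9 carry 1
  F+0+1 = 0 carry 1
  final carry 1

0x1093613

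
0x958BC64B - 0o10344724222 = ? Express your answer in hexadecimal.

0o10344724222 = 0x4393A892 in hexadecimal.
Subtract column by column in base 16:
  B-2 → 9
  4-9 → B (borrow)
  6-8-1 → D (borrow)
  C-A-1 → 1
  B-3 → 8
  8-9 → F (borrow)
  5-3-1 → 1
  9-4 → 5

0x51F81DB9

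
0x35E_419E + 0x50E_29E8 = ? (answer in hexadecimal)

0x86C6B86

Add column by column in base 16, right to left:
  E+8 = 6 carry 1
  9+E+1 = 8 carry 1
  1+9+1 = B
  4+2 = 6
  E+E = C carry 1
  5+0+1 = 6
  3+5 = 8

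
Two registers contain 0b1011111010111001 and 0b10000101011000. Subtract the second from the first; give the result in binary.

0b1001110101100001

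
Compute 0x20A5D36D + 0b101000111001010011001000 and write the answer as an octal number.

0x20A5D36D = 0o4051351555 in octal.
0b101000111001010011001000 = 0o50712310 in octal.
Add column by column in base 8, right to left:
  5+0 = 5
  5+1 = 6
  5+3 = 0 carry 1
  1+2+1 = 4
  5+1 = 6
  3+7 = 2 carry 1
  1+0+1 = 2
  5+5 = 2 carry 1
  0+0+1 = 1
  4+0 = 4

0o4122264065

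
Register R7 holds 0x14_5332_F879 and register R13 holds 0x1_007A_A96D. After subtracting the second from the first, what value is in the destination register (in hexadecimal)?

Subtract column by column in base 16:
  9-D → C (borrow)
  7-6-1 → 0
  8-9 → F (borrow)
  F-A-1 → 4
  2-A → 8 (borrow)
  3-7-1 → B (borrow)
  3-0-1 → 2
  5-0 → 5
  4-1 → 3
  1-0 → 1

0x1352B84F0C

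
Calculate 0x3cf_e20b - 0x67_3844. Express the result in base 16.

Subtract column by column in base 16:
  b-4 → 7
  0-4 → c (borrow)
  2-8-1 → 9 (borrow)
  e-3-1 → a
  f-7 → 8
  c-6 → 6
  3-0 → 3

0x368a9c7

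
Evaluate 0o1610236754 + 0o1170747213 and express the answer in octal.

0o3001206167

Add column by column in base 8, right to left:
  4+3 = 7
  5+1 = 6
  7+2 = 1 carry 1
  6+7+1 = 6 carry 1
  3+4+1 = 0 carry 1
  2+7+1 = 2 carry 1
  0+0+1 = 1
  1+7 = 0 carry 1
  6+1+1 = 0 carry 1
  1+1+1 = 3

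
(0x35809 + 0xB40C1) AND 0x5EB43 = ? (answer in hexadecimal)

Add column by column in base 16, right to left:
  9+1 = A
  0+C = C
  8+0 = 8
  5+4 = 9
  3+B = E
Sum = 0xE98CA; now AND with 0x5EB43:
  E&5=4, 9&E=8, 8&B=8, C&4=4, A&3=2

0x48842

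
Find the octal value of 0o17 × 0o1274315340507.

Multiply each base-8 digit by 15, carrying:
  7×15 = 105 → write 1 carry 13
  0×15+13 = 13 → write 5 carry 1
  5×15+1 = 76 → write 4 carry 9
  0×15+9 = 9 → write 1 carry 1
  4×15+1 = 61 → write 5 carry 7
  3×15+7 = 52 → write 4 carry 6
  5×15+6 = 81 → write 1 carry 10
  1×15+10 = 25 → write 1 carry 3
  3×15+3 = 48 → write 0 carry 6
  4×15+6 = 66 → write 2 carry 8
  7×15+8 = 113 → write 1 carry 14
  2×15+14 = 44 → write 4 carry 5
  1×15+5 = 20 → write 4 carry 2
  remaining carry: 2

0o24412011451451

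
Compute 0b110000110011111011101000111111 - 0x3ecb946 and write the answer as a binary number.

0b101100111000110000000011111001

0x3ecb946 = 0b11111011001011100101000110 in binary.
Subtract column by column in base 2:
  1-0 → 1
  1-1 → 0
  1-1 → 0
  1-0 → 1
  1-0 → 1
  1-0 → 1
  0-1 → 1 (borrow)
  0-0-1 → 1 (borrow)
  0-1-1 → 0 (borrow)
  1-0-1 → 0
  0-0 → 0
  1-1 → 0
  1-1 → 0
  1-1 → 0
  0-0 → 0
  1-1 → 0
  1-0 → 1
  1-0 → 1
  1-1 → 0
  1-1 → 0
  0-0 → 0
  0-1 → 1 (borrow)
  1-1-1 → 1 (borrow)
  1-1-1 → 1 (borrow)
  0-1-1 → 0 (borrow)
  0-1-1 → 0 (borrow)
  0-0-1 → 1 (borrow)
  0-0-1 → 1 (borrow)
  1-0-1 → 0
  1-0 → 1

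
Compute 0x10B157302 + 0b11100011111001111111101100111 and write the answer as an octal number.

0o44744471151

0x10B157302 = 0o41305271402 in octal.
0b11100011111001111111101100111 = 0o3437177547 in octal.
Add column by column in base 8, right to left:
  2+7 = 1 carry 1
  0+4+1 = 5
  4+5 = 1 carry 1
  1+7+1 = 1 carry 1
  7+7+1 = 7 carry 1
  2+1+1 = 4
  5+7 = 4 carry 1
  0+3+1 = 4
  3+4 = 7
  1+3 = 4
  4+0 = 4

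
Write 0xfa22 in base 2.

Expand each hex digit to 4 bits: f=1111 a=1010 2=0010 2=0010.

0b1111101000100010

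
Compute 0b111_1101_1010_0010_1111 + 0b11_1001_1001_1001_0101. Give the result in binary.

Add column by column in base 2, right to left:
  1+1 = 0 carry 1
  1+0+1 = 0 carry 1
  1+1+1 = 1 carry 1
  1+0+1 = 0 carry 1
  0+1+1 = 0 carry 1
  1+0+1 = 0 carry 1
  0+0+1 = 1
  0+1 = 1
  0+1 = 1
  1+0 = 1
  0+0 = 0
  1+1 = 0 carry 1
  1+1+1 = 1 carry 1
  0+0+1 = 1
  1+0 = 1
  1+1 = 0 carry 1
  1+1+1 = 1 carry 1
  1+1+1 = 1 carry 1
  1+0+1 = 0 carry 1
  final carry 1

0b10110111001111000100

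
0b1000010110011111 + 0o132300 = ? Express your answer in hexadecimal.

0b1000010110011111 = 0x859f in hexadecimal.
0o132300 = 0xb4c0 in hexadecimal.
Add column by column in base 16, right to left:
  f+0 = f
  9+c = 5 carry 1
  5+4+1 = a
  8+b = 3 carry 1
  final carry 1

0x13a5f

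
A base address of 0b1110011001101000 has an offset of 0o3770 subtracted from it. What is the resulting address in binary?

0b1101111001110000

0o3770 = 0b11111111000 in binary.
Subtract column by column in base 2:
  0-0 → 0
  0-0 → 0
  0-0 → 0
  1-1 → 0
  0-1 → 1 (borrow)
  1-1-1 → 1 (borrow)
  1-1-1 → 1 (borrow)
  0-1-1 → 0 (borrow)
  0-1-1 → 0 (borrow)
  1-1-1 → 1 (borrow)
  1-1-1 → 1 (borrow)
  0-0-1 → 1 (borrow)
  0-0-1 → 1 (borrow)
  1-0-1 → 0
  1-0 → 1
  1-0 → 1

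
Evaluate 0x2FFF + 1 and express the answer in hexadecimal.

0x3000

The trailing 3 digits are F (max in base 16), so adding 1 cascades: they roll to 0 and the next digit up increments.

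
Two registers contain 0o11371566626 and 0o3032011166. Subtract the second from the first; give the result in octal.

Subtract column by column in base 8:
  6-6 → 0
  2-6 → 4 (borrow)
  6-1-1 → 4
  6-1 → 5
  6-1 → 5
  5-0 → 5
  1-2 → 7 (borrow)
  7-3-1 → 3
  3-0 → 3
  1-3 → 6 (borrow)
  1-0-1 → 0

0o6337555440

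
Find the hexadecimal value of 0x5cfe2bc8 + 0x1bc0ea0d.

Add column by column in base 16, right to left:
  8+d = 5 carry 1
  c+0+1 = d
  b+a = 5 carry 1
  2+e+1 = 1 carry 1
  e+0+1 = f
  f+c = b carry 1
  c+b+1 = 8 carry 1
  5+1+1 = 7

0x78bf15d5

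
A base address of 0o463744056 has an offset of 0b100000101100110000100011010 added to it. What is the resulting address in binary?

0o463744056 = 0b100110011111100100000101110 in binary.
Add column by column in base 2, right to left:
  0+0 = 0
  1+1 = 0 carry 1
  1+0+1 = 0 carry 1
  1+1+1 = 1 carry 1
  0+1+1 = 0 carry 1
  1+0+1 = 0 carry 1
  0+0+1 = 1
  0+0 = 0
  0+1 = 1
  0+0 = 0
  0+0 = 0
  1+0 = 1
  0+0 = 0
  0+1 = 1
  1+1 = 0 carry 1
  1+0+1 = 0 carry 1
  1+0+1 = 0 carry 1
  1+1+1 = 1 carry 1
  1+1+1 = 1 carry 1
  1+0+1 = 0 carry 1
  0+1+1 = 0 carry 1
  0+0+1 = 1
  1+0 = 1
  1+0 = 1
  0+0 = 0
  0+0 = 0
  1+1 = 0 carry 1
  final carry 1

0b1000111001100010100101001000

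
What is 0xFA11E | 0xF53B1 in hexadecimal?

OR each hex digit independently (no carries):
  F|F=F, A|5=F, 1|3=3, 1|B=B, E|1=F

0xFF3BF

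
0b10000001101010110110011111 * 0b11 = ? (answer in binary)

0b110000101000000100011011101

Multiply each base-2 digit by 3, carrying:
  1×3 = 3 → write 1 carry 1
  1×3+1 = 4 → write 0 carry 2
  1×3+2 = 5 → write 1 carry 2
  1×3+2 = 5 → write 1 carry 2
  1×3+2 = 5 → write 1 carry 2
  0×3+2 = 2 → write 0 carry 1
  0×3+1 = 1 → write 1
  1×3 = 3 → write 1 carry 1
  1×3+1 = 4 → write 0 carry 2
  0×3+2 = 2 → write 0 carry 1
  1×3+1 = 4 → write 0 carry 2
  1×3+2 = 5 → write 1 carry 2
  0×3+2 = 2 → write 0 carry 1
  1×3+1 = 4 → write 0 carry 2
  0×3+2 = 2 → write 0 carry 1
  1×3+1 = 4 → write 0 carry 2
  0×3+2 = 2 → write 0 carry 1
  1×3+1 = 4 → write 0 carry 2
  1×3+2 = 5 → write 1 carry 2
  0×3+2 = 2 → write 0 carry 1
  0×3+1 = 1 → write 1
  0×3 = 0 → write 0
  0×3 = 0 → write 0
  0×3 = 0 → write 0
  0×3 = 0 → write 0
  1×3 = 3 → write 1 carry 1
  remaining carry: 1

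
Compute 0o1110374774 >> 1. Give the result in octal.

1 bits is not a whole number of base-8 digits; in binary: 1001001000011111100111111100 >> 1 = 100100100001111110011111110.

0o444176376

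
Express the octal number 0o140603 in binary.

0b1100000110000011

Each octal digit is 3 bits: 1=001 4=100 0=000 6=110 0=000 3=011.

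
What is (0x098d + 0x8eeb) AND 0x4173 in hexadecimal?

0x70

Add column by column in base 16, right to left:
  d+b = 8 carry 1
  8+e+1 = 7 carry 1
  9+e+1 = 8 carry 1
  0+8+1 = 9
Sum = 0x9878; now AND with 0x4173:
  9&4=0, 8&1=0, 7&7=7, 8&3=0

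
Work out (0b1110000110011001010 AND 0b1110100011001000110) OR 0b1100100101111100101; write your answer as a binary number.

0b1110100111111100111

0b1110000110011001010 AND 0b1110100011001000110 = 0b1110000010001000010.
Then OR with 0b1100100101111100101.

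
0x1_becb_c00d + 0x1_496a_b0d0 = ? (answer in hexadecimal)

Add column by column in base 16, right to left:
  d+0 = d
  0+d = d
  0+0 = 0
  c+b = 7 carry 1
  b+a+1 = 6 carry 1
  c+6+1 = 3 carry 1
  e+9+1 = 8 carry 1
  b+4+1 = 0 carry 1
  1+1+1 = 3

0x3083670dd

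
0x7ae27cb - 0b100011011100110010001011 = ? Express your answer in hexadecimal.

0x7205b40

0b100011011100110010001011 = 0x8dcc8b in hexadecimal.
Subtract column by column in base 16:
  b-b → 0
  c-8 → 4
  7-c → b (borrow)
  2-c-1 → 5 (borrow)
  e-d-1 → 0
  a-8 → 2
  7-0 → 7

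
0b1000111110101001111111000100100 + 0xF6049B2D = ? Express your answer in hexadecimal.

0x13DD99951

0b1000111110101001111111000100100 = 0x47D4FE24 in hexadecimal.
Add column by column in base 16, right to left:
  4+D = 1 carry 1
  2+2+1 = 5
  E+B = 9 carry 1
  F+9+1 = 9 carry 1
  4+4+1 = 9
  D+0 = D
  7+6 = D
  4+F = 3 carry 1
  final carry 1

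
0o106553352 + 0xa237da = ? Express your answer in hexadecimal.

0x1bd0ec4

0o106553352 = 0x11ad6ea in hexadecimal.
Add column by column in base 16, right to left:
  a+a = 4 carry 1
  e+d+1 = c carry 1
  6+7+1 = e
  d+3 = 0 carry 1
  a+2+1 = d
  1+a = b
  1+0 = 1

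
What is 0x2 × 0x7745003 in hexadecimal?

0xEE8A006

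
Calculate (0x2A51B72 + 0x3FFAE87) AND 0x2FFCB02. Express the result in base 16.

0x2A4C900

Add column by column in base 16, right to left:
  2+7 = 9
  7+8 = F
  B+E = 9 carry 1
  1+A+1 = C
  5+F = 4 carry 1
  A+F+1 = A carry 1
  2+3+1 = 6
Sum = 0x6A4C9F9; now AND with 0x2FFCB02:
  6&2=2, A&F=A, 4&F=4, C&C=C, 9&B=9, F&0=0, 9&2=0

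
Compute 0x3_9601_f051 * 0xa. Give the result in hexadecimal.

0x23dc13632a

Multiply each base-16 digit by 10, carrying:
  1×10 = 10 → write a
  5×10 = 50 → write 2 carry 3
  0×10+3 = 3 → write 3
  f×10 = 150 → write 6 carry 9
  1×10+9 = 19 → write 3 carry 1
  0×10+1 = 1 → write 1
  6×10 = 60 → write c carry 3
  9×10+3 = 93 → write d carry 5
  3×10+5 = 35 → write 3 carry 2
  remaining carry: 2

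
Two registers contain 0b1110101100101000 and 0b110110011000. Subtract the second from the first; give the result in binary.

0b1101110110010000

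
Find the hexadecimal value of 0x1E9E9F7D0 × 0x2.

Multiply each base-16 digit by 2, carrying:
  0×2 = 0 → write 0
  D×2 = 26 → write A carry 1
  7×2+1 = 15 → write F
  F×2 = 30 → write E carry 1
  9×2+1 = 19 → write 3 carry 1
  E×2+1 = 29 → write D carry 1
  9×2+1 = 19 → write 3 carry 1
  E×2+1 = 29 → write D carry 1
  1×2+1 = 3 → write 3

0x3D3D3EFA0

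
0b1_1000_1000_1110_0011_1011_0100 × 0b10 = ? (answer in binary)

Multiply each base-2 digit by 2, carrying:
  0×2 = 0 → write 0
  0×2 = 0 → write 0
  1×2 = 2 → write 0 carry 1
  0×2+1 = 1 → write 1
  1×2 = 2 → write 0 carry 1
  1×2+1 = 3 → write 1 carry 1
  0×2+1 = 1 → write 1
  1×2 = 2 → write 0 carry 1
  1×2+1 = 3 → write 1 carry 1
  1×2+1 = 3 → write 1 carry 1
  0×2+1 = 1 → write 1
  0×2 = 0 → write 0
  0×2 = 0 → write 0
  1×2 = 2 → write 0 carry 1
  1×2+1 = 3 → write 1 carry 1
  1×2+1 = 3 → write 1 carry 1
  0×2+1 = 1 → write 1
  0×2 = 0 → write 0
  0×2 = 0 → write 0
  1×2 = 2 → write 0 carry 1
  0×2+1 = 1 → write 1
  0×2 = 0 → write 0
  0×2 = 0 → write 0
  1×2 = 2 → write 0 carry 1
  1×2+1 = 3 → write 1 carry 1
  remaining carry: 1

0b11000100011100011101101000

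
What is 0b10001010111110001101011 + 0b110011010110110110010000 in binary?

0b1000100101110100111111011

Add column by column in base 2, right to left:
  1+0 = 1
  1+0 = 1
  0+0 = 0
  1+0 = 1
  0+1 = 1
  1+0 = 1
  1+0 = 1
  0+1 = 1
  0+1 = 1
  0+0 = 0
  1+1 = 0 carry 1
  1+1+1 = 1 carry 1
  1+0+1 = 0 carry 1
  1+1+1 = 1 carry 1
  1+1+1 = 1 carry 1
  0+0+1 = 1
  1+1 = 0 carry 1
  0+0+1 = 1
  1+1 = 0 carry 1
  0+1+1 = 0 carry 1
  0+0+1 = 1
  0+0 = 0
  1+1 = 0 carry 1
  0+1+1 = 0 carry 1
  final carry 1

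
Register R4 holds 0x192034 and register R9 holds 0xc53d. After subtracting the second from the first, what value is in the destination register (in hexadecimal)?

0x185af7

Subtract column by column in base 16:
  4-d → 7 (borrow)
  3-3-1 → f (borrow)
  0-5-1 → a (borrow)
  2-c-1 → 5 (borrow)
  9-0-1 → 8
  1-0 → 1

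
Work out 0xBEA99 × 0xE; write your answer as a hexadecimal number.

0xA6D45E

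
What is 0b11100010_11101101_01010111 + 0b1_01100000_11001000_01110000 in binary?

0b10010000111011010111000111

Add column by column in base 2, right to left:
  1+0 = 1
  1+0 = 1
  1+0 = 1
  0+0 = 0
  1+1 = 0 carry 1
  0+1+1 = 0 carry 1
  1+1+1 = 1 carry 1
  0+0+1 = 1
  1+0 = 1
  0+0 = 0
  1+0 = 1
  1+1 = 0 carry 1
  0+0+1 = 1
  1+0 = 1
  1+1 = 0 carry 1
  1+1+1 = 1 carry 1
  0+0+1 = 1
  1+0 = 1
  0+0 = 0
  0+0 = 0
  0+0 = 0
  1+1 = 0 carry 1
  1+1+1 = 1 carry 1
  1+0+1 = 0 carry 1
  0+1+1 = 0 carry 1
  final carry 1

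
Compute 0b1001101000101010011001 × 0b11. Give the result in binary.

Multiply each base-2 digit by 3, carrying:
  1×3 = 3 → write 1 carry 1
  0×3+1 = 1 → write 1
  0×3 = 0 → write 0
  1×3 = 3 → write 1 carry 1
  1×3+1 = 4 → write 0 carry 2
  0×3+2 = 2 → write 0 carry 1
  0×3+1 = 1 → write 1
  1×3 = 3 → write 1 carry 1
  0×3+1 = 1 → write 1
  1×3 = 3 → write 1 carry 1
  0×3+1 = 1 → write 1
  1×3 = 3 → write 1 carry 1
  0×3+1 = 1 → write 1
  0×3 = 0 → write 0
  0×3 = 0 → write 0
  1×3 = 3 → write 1 carry 1
  0×3+1 = 1 → write 1
  1×3 = 3 → write 1 carry 1
  1×3+1 = 4 → write 0 carry 2
  0×3+2 = 2 → write 0 carry 1
  0×3+1 = 1 → write 1
  1×3 = 3 → write 1 carry 1
  remaining carry: 1

0b11100111001111111001011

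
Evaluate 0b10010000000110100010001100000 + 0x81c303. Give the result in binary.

0b10010100001010000011101100011

0x81c303 = 0b100000011100001100000011 in binary.
Add column by column in base 2, right to left:
  0+1 = 1
  0+1 = 1
  0+0 = 0
  0+0 = 0
  0+0 = 0
  1+0 = 1
  1+0 = 1
  0+0 = 0
  0+1 = 1
  0+1 = 1
  1+0 = 1
  0+0 = 0
  0+0 = 0
  0+0 = 0
  1+1 = 0 carry 1
  0+1+1 = 0 carry 1
  1+1+1 = 1 carry 1
  1+0+1 = 0 carry 1
  0+0+1 = 1
  0+0 = 0
  0+0 = 0
  0+0 = 0
  0+0 = 0
  0+1 = 1
  0+0 = 0
  1+0 = 1
  0+0 = 0
  0+0 = 0
  1+0 = 1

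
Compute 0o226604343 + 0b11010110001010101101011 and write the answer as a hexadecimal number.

0x2C61E4E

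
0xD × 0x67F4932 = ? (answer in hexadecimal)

0x5476B78A

Multiply each base-16 digit by 13, carrying:
  2×13 = 26 → write A carry 1
  3×13+1 = 40 → write 8 carry 2
  9×13+2 = 119 → write 7 carry 7
  4×13+7 = 59 → write B carry 3
  F×13+3 = 198 → write 6 carry 12
  7×13+12 = 103 → write 7 carry 6
  6×13+6 = 84 → write 4 carry 5
  remaining carry: 5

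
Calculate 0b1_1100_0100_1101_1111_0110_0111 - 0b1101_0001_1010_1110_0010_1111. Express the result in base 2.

0b111100110011000100111000

Subtract column by column in base 2:
  1-1 → 0
  1-1 → 0
  1-1 → 0
  0-1 → 1 (borrow)
  0-0-1 → 1 (borrow)
  1-1-1 → 1 (borrow)
  1-0-1 → 0
  0-0 → 0
  1-0 → 1
  1-1 → 0
  1-1 → 0
  1-1 → 0
  1-0 → 1
  0-1 → 1 (borrow)
  1-0-1 → 0
  1-1 → 0
  0-1 → 1 (borrow)
  0-0-1 → 1 (borrow)
  1-0-1 → 0
  0-0 → 0
  0-1 → 1 (borrow)
  0-0-1 → 1 (borrow)
  1-1-1 → 1 (borrow)
  1-1-1 → 1 (borrow)
  1-0-1 → 0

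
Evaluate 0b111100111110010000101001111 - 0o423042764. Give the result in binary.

0b11010100101101101101011011

0o423042764 = 0b100010011000100010111110100 in binary.
Subtract column by column in base 2:
  1-0 → 1
  1-0 → 1
  1-1 → 0
  1-0 → 1
  0-1 → 1 (borrow)
  0-1-1 → 0 (borrow)
  1-1-1 → 1 (borrow)
  0-1-1 → 0 (borrow)
  1-1-1 → 1 (borrow)
  0-0-1 → 1 (borrow)
  0-1-1 → 0 (borrow)
  0-0-1 → 1 (borrow)
  0-0-1 → 1 (borrow)
  1-0-1 → 0
  0-1 → 1 (borrow)
  0-0-1 → 1 (borrow)
  1-0-1 → 0
  1-0 → 1
  1-1 → 0
  1-1 → 0
  1-0 → 1
  0-0 → 0
  0-1 → 1 (borrow)
  1-0-1 → 0
  1-0 → 1
  1-0 → 1
  1-1 → 0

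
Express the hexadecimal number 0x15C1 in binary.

Expand each hex digit to 4 bits: 1=0001 5=0101 C=1100 1=0001.

0b1010111000001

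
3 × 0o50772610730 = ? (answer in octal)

0o172760232610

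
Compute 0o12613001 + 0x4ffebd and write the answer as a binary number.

0b11110110001010010111110

0o12613001 = 0b1010110001011000000001 in binary.
0x4ffebd = 0b10011111111111010111101 in binary.
Add column by column in base 2, right to left:
  1+1 = 0 carry 1
  0+0+1 = 1
  0+1 = 1
  0+1 = 1
  0+1 = 1
  0+1 = 1
  0+0 = 0
  0+1 = 1
  0+0 = 0
  1+1 = 0 carry 1
  1+1+1 = 1 carry 1
  0+1+1 = 0 carry 1
  1+1+1 = 1 carry 1
  0+1+1 = 0 carry 1
  0+1+1 = 0 carry 1
  0+1+1 = 0 carry 1
  1+1+1 = 1 carry 1
  1+1+1 = 1 carry 1
  0+1+1 = 0 carry 1
  1+1+1 = 1 carry 1
  0+0+1 = 1
  1+0 = 1
  0+1 = 1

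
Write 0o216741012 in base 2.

Each octal digit is 3 bits: 2=010 1=001 6=110 7=111 4=100 1=001 0=000 1=001 2=010.

0b10001110111100001000001010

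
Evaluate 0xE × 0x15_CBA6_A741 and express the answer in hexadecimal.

Multiply each base-16 digit by 14, carrying:
  1×14 = 14 → write E
  4×14 = 56 → write 8 carry 3
  7×14+3 = 101 → write 5 carry 6
  A×14+6 = 146 → write 2 carry 9
  6×14+9 = 93 → write D carry 5
  A×14+5 = 145 → write 1 carry 9
  B×14+9 = 163 → write 3 carry 10
  C×14+10 = 178 → write 2 carry 11
  5×14+11 = 81 → write 1 carry 5
  1×14+5 = 19 → write 3 carry 1
  remaining carry: 1

0x131231D258E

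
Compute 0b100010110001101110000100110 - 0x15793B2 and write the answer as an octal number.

0o300244164

0b100010110001101110000100110 = 0o426156046 in octal.
0x15793B2 = 0o125711662 in octal.
Subtract column by column in base 8:
  6-2 → 4
  4-6 → 6 (borrow)
  0-6-1 → 1 (borrow)
  6-1-1 → 4
  5-1 → 4
  1-7 → 2 (borrow)
  6-5-1 → 0
  2-2 → 0
  4-1 → 3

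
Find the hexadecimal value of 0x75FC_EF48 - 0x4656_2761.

Subtract column by column in base 16:
  8-1 → 7
  4-6 → E (borrow)
  F-7-1 → 7
  E-2 → C
  C-6 → 6
  F-5 → A
  5-6 → F (borrow)
  7-4-1 → 2

0x2FA6C7E7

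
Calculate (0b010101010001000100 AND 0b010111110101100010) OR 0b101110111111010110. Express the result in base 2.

0b010101010001000100 AND 0b010111110101100010 = 0b010101010001000000.
Then OR with 0b101110111111010110.

0b111111111111010110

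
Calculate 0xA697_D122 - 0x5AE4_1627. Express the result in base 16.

0x4BB3BAFB

Subtract column by column in base 16:
  2-7 → B (borrow)
  2-2-1 → F (borrow)
  1-6-1 → A (borrow)
  D-1-1 → B
  7-4 → 3
  9-E → B (borrow)
  6-A-1 → B (borrow)
  A-5-1 → 4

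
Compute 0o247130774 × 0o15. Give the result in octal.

0o4175204714

Multiply each base-8 digit by 13, carrying:
  4×13 = 52 → write 4 carry 6
  7×13+6 = 97 → write 1 carry 12
  7×13+12 = 103 → write 7 carry 12
  0×13+12 = 12 → write 4 carry 1
  3×13+1 = 40 → write 0 carry 5
  1×13+5 = 18 → write 2 carry 2
  7×13+2 = 93 → write 5 carry 11
  4×13+11 = 63 → write 7 carry 7
  2×13+7 = 33 → write 1 carry 4
  remaining carry: 4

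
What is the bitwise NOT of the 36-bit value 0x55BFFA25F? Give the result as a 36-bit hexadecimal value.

0xAA4005DA0

Each hex digit d becomes F−d:
  5→A, 5→A, B→4, F→0, F→0, A→5, 2→D, 5→A, F→0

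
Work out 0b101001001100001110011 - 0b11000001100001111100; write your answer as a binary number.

Subtract column by column in base 2:
  1-0 → 1
  1-0 → 1
  0-1 → 1 (borrow)
  0-1-1 → 0 (borrow)
  1-1-1 → 1 (borrow)
  1-1-1 → 1 (borrow)
  1-1-1 → 1 (borrow)
  0-0-1 → 1 (borrow)
  0-0-1 → 1 (borrow)
  0-0-1 → 1 (borrow)
  0-0-1 → 1 (borrow)
  1-1-1 → 1 (borrow)
  1-1-1 → 1 (borrow)
  0-0-1 → 1 (borrow)
  0-0-1 → 1 (borrow)
  1-0-1 → 0
  0-0 → 0
  0-0 → 0
  1-1 → 0
  0-1 → 1 (borrow)
  1-0-1 → 0

0b10000111111111110111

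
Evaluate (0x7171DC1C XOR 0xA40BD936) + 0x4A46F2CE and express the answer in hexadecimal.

First 0x7171DC1C XOR 0xA40BD936 = 0xD57A052A.
Add column by column in base 16, right to left:
  A+E = 8 carry 1
  2+C+1 = F
  5+2 = 7
  0+F = F
  A+6 = 0 carry 1
  7+4+1 = C
  5+A = F
  D+4 = 1 carry 1
  final carry 1

0x11FC0F7F8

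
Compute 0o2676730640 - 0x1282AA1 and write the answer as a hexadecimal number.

0o2676730640 = 0x16FBB1A0 in hexadecimal.
Subtract column by column in base 16:
  0-1 → F (borrow)
  A-A-1 → F (borrow)
  1-A-1 → 6 (borrow)
  B-2-1 → 8
  B-8 → 3
  F-2 → D
  6-1 → 5
  1-0 → 1

0x15D386FF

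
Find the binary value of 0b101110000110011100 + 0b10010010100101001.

0b1000000011011000101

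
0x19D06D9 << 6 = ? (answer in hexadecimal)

0x6741B640

6 bits is not a whole number of base-16 digits; in binary: 1100111010000011011011001 << 6 = 1100111010000011011011001000000.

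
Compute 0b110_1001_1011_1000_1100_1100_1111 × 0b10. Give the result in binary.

Multiply each base-2 digit by 2, carrying:
  1×2 = 2 → write 0 carry 1
  1×2+1 = 3 → write 1 carry 1
  1×2+1 = 3 → write 1 carry 1
  1×2+1 = 3 → write 1 carry 1
  0×2+1 = 1 → write 1
  0×2 = 0 → write 0
  1×2 = 2 → write 0 carry 1
  1×2+1 = 3 → write 1 carry 1
  0×2+1 = 1 → write 1
  0×2 = 0 → write 0
  1×2 = 2 → write 0 carry 1
  1×2+1 = 3 → write 1 carry 1
  0×2+1 = 1 → write 1
  0×2 = 0 → write 0
  0×2 = 0 → write 0
  1×2 = 2 → write 0 carry 1
  1×2+1 = 3 → write 1 carry 1
  1×2+1 = 3 → write 1 carry 1
  0×2+1 = 1 → write 1
  1×2 = 2 → write 0 carry 1
  1×2+1 = 3 → write 1 carry 1
  0×2+1 = 1 → write 1
  0×2 = 0 → write 0
  1×2 = 2 → write 0 carry 1
  0×2+1 = 1 → write 1
  1×2 = 2 → write 0 carry 1
  1×2+1 = 3 → write 1 carry 1
  remaining carry: 1

0b1101001101110001100110011110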